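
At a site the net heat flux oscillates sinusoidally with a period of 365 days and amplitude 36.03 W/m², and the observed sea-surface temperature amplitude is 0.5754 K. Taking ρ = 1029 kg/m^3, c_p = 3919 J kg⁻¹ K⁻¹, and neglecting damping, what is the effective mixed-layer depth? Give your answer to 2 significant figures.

ω = 2π / 3.15×10^7 s = 1.99×10^-7 s⁻¹.
Required C = F₀ / (A ω) = 36.03 / (0.5754 × 1.99×10^-7) = 3.14×10^8 J/(m²·K).
D = C / (ρ c_p) = 3.14×10^8 / (1029 × 3919) = 77.9 m.

78 m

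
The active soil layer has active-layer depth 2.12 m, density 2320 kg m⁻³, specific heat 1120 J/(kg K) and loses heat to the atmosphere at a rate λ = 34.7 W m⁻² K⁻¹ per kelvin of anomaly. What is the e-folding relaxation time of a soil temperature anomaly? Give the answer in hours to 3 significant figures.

44.1 hours

Areal heat capacity C = ρ c_p D = 2320 × 1120 × 2.12 = 5.51×10^6 J/(m^2 K).
Relaxation time τ = C / λ = 5.51×10^6 / 34.7 = 1.59×10^5 s.
In hours: 1.59×10^5 s / (3600 s/hour) = 44.1 hours.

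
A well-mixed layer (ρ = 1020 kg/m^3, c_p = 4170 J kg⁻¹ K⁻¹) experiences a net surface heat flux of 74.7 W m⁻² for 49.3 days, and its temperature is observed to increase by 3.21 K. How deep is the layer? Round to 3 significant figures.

Heat input Q = F Δt = 74.7 × 4.26×10^6 s = 3.18×10^8 J/m².
Required areal heat capacity C = Q / ΔT = 9.91×10^7 J/(m²·K).
Depth D = C / (ρ c_p) = 9.91×10^7 / (1020 × 4170) = 23.3 m.

23.3 m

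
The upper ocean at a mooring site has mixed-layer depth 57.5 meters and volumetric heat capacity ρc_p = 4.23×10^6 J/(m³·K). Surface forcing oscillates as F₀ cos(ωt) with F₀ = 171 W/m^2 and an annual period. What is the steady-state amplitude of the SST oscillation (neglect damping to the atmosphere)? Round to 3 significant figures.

Areal heat capacity C = ρc_p × D = 4.23×10^6 × 57.5 = 2.43×10^8 J m⁻² K⁻¹.
Angular frequency ω = 2π / T = 2π / 3.15×10^7 s = 1.99×10^-7 s⁻¹.
Cω = 2.43×10^8 × 1.99×10^-7 = 48.5 W/(m²·K).
Amplitude A = F₀ / (Cω) = 171 / 48.5 = 3.53 K.

3.53 K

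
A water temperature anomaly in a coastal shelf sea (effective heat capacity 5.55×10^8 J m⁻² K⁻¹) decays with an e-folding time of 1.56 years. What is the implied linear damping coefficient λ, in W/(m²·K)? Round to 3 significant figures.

11.3

Areal heat capacity C = 5.55×10^8 J m⁻² K⁻¹ (given).
τ = 1.56 years = 4.92×10^7 s.
λ = C / τ = 5.55×10^8 / 4.92×10^7 = 11.3 W/(m²·K).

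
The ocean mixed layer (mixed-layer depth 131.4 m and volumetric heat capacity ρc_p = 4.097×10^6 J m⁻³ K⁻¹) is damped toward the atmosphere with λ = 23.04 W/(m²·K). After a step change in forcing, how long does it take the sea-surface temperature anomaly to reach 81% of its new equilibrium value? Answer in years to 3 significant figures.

Areal heat capacity C = ρc_p × D = 4.097×10^6 × 131.4 = 5.38×10^8 J/(m^2 K).
τ = C / λ = 5.38×10^8 / 23.04 = 2.34×10^7 s.
Fraction reached: 1 − e^(−t/τ) = 0.81 ⇒ t = −τ ln(1 − 0.81) = τ × 1.66.
t = 3.88×10^7 s = 1.23 years.

1.23 years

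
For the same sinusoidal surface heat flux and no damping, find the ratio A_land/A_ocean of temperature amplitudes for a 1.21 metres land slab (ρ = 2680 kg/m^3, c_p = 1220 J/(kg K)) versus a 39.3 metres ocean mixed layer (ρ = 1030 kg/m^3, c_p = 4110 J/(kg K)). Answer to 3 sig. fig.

C_ocean = 1030 × 4110 × 39.3 = 1.66×10^8 J/(m²·K).
C_land = 2680 × 1220 × 1.21 = 3.96×10^6 J/(m²·K).
Undamped amplitude ∝ 1/C, so A_land/A_ocean = C_ocean/C_land = 42.1.

42.1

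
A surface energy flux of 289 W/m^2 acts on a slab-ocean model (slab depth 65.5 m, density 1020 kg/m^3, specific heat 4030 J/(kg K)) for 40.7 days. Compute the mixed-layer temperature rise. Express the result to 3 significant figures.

3.77 K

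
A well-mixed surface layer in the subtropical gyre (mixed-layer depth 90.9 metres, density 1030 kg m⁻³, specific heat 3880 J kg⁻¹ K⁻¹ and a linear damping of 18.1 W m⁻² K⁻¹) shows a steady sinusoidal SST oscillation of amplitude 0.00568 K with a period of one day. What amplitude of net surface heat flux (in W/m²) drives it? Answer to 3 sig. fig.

Areal heat capacity C = ρ c_p D = 1030 × 3880 × 90.9 = 3.63×10^8 J/(m²·K).
ω = 2π / 86400 s = 7.27×10^-5 s⁻¹.
√((Cω)² + λ²) = √((26400)² + 18.1²) = 26400 W/(m²·K).
F₀ = A × √((Cω)²+λ²) = 0.00568 × 26400 = 150 W/m².

150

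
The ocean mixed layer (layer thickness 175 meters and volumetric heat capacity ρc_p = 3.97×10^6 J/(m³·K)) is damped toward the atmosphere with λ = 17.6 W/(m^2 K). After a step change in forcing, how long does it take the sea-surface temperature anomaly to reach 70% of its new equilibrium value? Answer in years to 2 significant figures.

1.5 years

Areal heat capacity C = ρc_p × D = 3.97×10^6 × 175 = 6.95×10^8 J/(m^2 K).
τ = C / λ = 6.95×10^8 / 17.6 = 3.95×10^7 s.
Fraction reached: 1 − e^(−t/τ) = 0.70 ⇒ t = −τ ln(1 − 0.70) = τ × 1.20.
t = 4.75×10^7 s = 1.51 years.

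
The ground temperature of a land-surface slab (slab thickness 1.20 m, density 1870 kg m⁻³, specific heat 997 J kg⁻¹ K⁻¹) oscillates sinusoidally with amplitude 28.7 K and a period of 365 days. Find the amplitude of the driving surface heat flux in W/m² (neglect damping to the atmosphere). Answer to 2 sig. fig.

Areal heat capacity C = ρ c_p D = 1870 × 997 × 1.20 = 2.24×10^6 J m⁻² K⁻¹.
ω = 2π / 3.15×10^7 s = 1.99×10^-7 s⁻¹.
Cω = 2.24×10^6 × 1.99×10^-7 = 0.446 W/(m²·K).
F₀ = A × Cω = 28.7 × 0.446 = 12.8 W/m².

13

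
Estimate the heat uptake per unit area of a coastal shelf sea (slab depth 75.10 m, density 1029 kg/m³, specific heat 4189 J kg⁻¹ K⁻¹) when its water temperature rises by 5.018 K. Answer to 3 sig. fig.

1.62×10^9

Areal heat capacity C = ρ c_p D = 1029 × 4189 × 75.10 = 3.24×10^8 J/(m²·K).
ΔQ = C ΔT = 3.24×10^8 × 5.018 = 1.62×10^9 J/m².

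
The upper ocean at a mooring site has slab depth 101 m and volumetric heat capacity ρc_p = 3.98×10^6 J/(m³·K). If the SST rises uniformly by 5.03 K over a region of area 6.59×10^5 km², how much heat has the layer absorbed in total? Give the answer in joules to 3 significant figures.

Areal heat capacity C = ρc_p × D = 3.98×10^6 × 101 = 4.02×10^8 J/(m²·K).
Heat per unit area: q = C ΔT = 4.02×10^8 × 5.03 = 2.02×10^9 J/m².
Total heat: Q = q × A = 2.02×10^9 × (6.59×10^5 × 10⁶ m²) = 1.33×10^21 J.

1.33×10^21 J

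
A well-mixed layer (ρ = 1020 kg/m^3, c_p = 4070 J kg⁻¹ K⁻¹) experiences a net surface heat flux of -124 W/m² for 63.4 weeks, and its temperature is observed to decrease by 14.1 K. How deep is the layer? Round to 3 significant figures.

Heat input Q = F Δt = -124 × 3.83×10^7 s = -4.75×10^9 J/m².
Required areal heat capacity C = Q / ΔT = 3.37×10^8 J/(m²·K).
Depth D = C / (ρ c_p) = 3.37×10^8 / (1020 × 4070) = 81.2 m.

81.2 m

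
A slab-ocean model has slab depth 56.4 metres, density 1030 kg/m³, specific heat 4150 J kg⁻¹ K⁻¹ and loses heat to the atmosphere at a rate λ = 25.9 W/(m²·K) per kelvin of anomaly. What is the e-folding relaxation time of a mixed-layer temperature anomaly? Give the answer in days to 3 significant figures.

Areal heat capacity C = ρ c_p D = 1030 × 4150 × 56.4 = 2.41×10^8 J/(m²·K).
Relaxation time τ = C / λ = 2.41×10^8 / 25.9 = 9.31×10^6 s.
In days: 9.31×10^6 s / (86400 s/day) = 108 days.

108 days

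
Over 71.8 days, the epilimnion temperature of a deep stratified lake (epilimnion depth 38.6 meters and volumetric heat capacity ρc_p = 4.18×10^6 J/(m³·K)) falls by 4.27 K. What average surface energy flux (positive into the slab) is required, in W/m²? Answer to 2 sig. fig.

-110

Areal heat capacity C = ρc_p × D = 4.18×10^6 × 38.6 = 1.61×10^8 J/(m^2 K).
Required heat per unit area: Q = C ΔT = 1.61×10^8 × -4.27 = -6.89×10^8 J/m².
Flux F = Q / Δt = -6.89×10^8 / 6.20×10^6 s = -111 W/m².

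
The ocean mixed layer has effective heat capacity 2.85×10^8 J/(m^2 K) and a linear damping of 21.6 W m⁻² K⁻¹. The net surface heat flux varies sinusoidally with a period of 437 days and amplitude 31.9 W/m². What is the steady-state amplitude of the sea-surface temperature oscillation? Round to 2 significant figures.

0.61 K

Areal heat capacity C = 2.85×10^8 J/(m^2 K) (given).
Angular frequency ω = 2π / T = 2π / 3.78×10^7 s = 1.66×10^-7 s⁻¹.
√((Cω)² + λ²) = √((47.4)² + 21.6²) = 52.1 W/(m²·K).
Amplitude A = F₀ / √((Cω)²+λ²) = 31.9 / 52.1 = 0.612 K.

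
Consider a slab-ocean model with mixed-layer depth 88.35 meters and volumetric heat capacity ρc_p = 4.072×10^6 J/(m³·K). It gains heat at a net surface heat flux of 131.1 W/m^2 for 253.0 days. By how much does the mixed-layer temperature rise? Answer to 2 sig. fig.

8.0 K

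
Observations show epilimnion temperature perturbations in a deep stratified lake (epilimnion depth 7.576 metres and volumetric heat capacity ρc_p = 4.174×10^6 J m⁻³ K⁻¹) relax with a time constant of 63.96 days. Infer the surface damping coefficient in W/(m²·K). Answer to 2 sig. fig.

Areal heat capacity C = ρc_p × D = 4.174×10^6 × 7.576 = 3.16×10^7 J m⁻² K⁻¹.
τ = 63.96 days = 5.53×10^6 s.
λ = C / τ = 3.16×10^7 / 5.53×10^6 = 5.72 W/(m²·K).

5.7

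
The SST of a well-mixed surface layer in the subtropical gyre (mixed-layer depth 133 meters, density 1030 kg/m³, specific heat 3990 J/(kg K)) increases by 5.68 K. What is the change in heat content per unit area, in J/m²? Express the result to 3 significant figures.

3.10×10^9

Areal heat capacity C = ρ c_p D = 1030 × 3990 × 133 = 5.47×10^8 J m⁻² K⁻¹.
ΔQ = C ΔT = 5.47×10^8 × 5.68 = 3.10×10^9 J/m².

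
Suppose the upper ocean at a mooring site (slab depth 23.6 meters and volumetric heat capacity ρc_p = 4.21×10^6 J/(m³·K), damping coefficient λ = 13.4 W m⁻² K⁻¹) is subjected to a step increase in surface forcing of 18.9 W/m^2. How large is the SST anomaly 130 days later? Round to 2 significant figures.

1.1 K

Areal heat capacity C = ρc_p × D = 4.21×10^6 × 23.6 = 9.94×10^7 J/(m^2 K).
τ = C / λ = 9.94×10^7 / 13.4 = 7.41×10^6 s.
Equilibrium anomaly ΔT_eq = F / λ = 18.9 / 13.4 = 1.41 K.
t = 130 days = 1.12×10^7 s, so t/τ = 1.51.
ΔT(t) = ΔT_eq (1 − e^(−t/τ)) = 1.41 × (1 − e^−1.51) = 1.10 K.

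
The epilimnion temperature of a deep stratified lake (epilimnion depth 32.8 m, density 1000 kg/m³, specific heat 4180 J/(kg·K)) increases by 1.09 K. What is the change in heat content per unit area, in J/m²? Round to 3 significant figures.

1.49×10^8

Areal heat capacity C = ρ c_p D = 1000 × 4180 × 32.8 = 1.37×10^8 J m⁻² K⁻¹.
ΔQ = C ΔT = 1.37×10^8 × 1.09 = 1.49×10^8 J/m².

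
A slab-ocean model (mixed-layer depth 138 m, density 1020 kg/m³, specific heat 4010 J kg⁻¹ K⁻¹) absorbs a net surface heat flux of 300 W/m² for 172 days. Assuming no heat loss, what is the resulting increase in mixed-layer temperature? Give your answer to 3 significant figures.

Areal heat capacity C = ρ c_p D = 1020 × 4010 × 138 = 5.64×10^8 J/(m^2 K).
Net heat input Q = F Δt = 300 × (172 days × 86400 s/day) = 4.46×10^9 J/m².
ΔT = Q / C = 4.46×10^9 / 5.64×10^8 = 7.90 K.

7.90 K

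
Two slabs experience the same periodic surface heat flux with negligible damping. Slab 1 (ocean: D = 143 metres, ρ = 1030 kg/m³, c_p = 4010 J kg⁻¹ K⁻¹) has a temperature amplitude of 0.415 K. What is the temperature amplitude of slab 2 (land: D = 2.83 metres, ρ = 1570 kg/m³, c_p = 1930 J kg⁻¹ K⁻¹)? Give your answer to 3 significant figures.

28.6 K

C_ocean = 5.91×10^8 J/(m²·K); C_land = 8.58×10^6 J/(m²·K).
A ∝ 1/C ⇒ A_land = A_ocean × C_ocean/C_land = 0.415 × 68.9 = 28.6 K.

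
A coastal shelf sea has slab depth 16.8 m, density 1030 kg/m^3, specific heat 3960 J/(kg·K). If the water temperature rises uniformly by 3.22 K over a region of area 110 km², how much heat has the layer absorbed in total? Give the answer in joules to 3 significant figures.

2.43×10^16 J

Areal heat capacity C = ρ c_p D = 1030 × 3960 × 16.8 = 6.85×10^7 J/(m²·K).
Heat per unit area: q = C ΔT = 6.85×10^7 × 3.22 = 2.21×10^8 J/m².
Total heat: Q = q × A = 2.21×10^8 × (110 × 10⁶ m²) = 2.43×10^16 J.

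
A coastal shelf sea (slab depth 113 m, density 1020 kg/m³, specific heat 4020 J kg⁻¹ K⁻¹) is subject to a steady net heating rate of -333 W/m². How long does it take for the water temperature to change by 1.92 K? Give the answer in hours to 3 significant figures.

Areal heat capacity C = ρ c_p D = 1020 × 4020 × 113 = 4.63×10^8 J/(m²·K).
Time required: Δt = C ΔT / F = 4.63×10^8 × -1.92 / -333 = 2.67×10^6 s.
In hours: 2.67×10^6 s / (3600 s/hour) = 742 hours.

742 hours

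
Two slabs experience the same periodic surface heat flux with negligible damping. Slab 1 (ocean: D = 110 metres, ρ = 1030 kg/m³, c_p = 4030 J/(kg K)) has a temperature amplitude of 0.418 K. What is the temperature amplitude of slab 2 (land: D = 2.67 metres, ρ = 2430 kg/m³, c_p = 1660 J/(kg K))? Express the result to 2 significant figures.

18 K

C_ocean = 4.57×10^8 J/(m²·K); C_land = 1.08×10^7 J/(m²·K).
A ∝ 1/C ⇒ A_land = A_ocean × C_ocean/C_land = 0.418 × 42.4 = 17.7 K.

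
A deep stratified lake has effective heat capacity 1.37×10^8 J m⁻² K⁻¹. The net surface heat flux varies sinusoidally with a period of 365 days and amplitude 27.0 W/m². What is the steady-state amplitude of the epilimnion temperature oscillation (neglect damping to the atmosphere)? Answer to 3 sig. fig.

0.989 K

Areal heat capacity C = 1.37×10^8 J m⁻² K⁻¹ (given).
Angular frequency ω = 2π / T = 2π / 3.15×10^7 s = 1.99×10^-7 s⁻¹.
Cω = 1.37×10^8 × 1.99×10^-7 = 27.3 W/(m²·K).
Amplitude A = F₀ / (Cω) = 27.0 / 27.3 = 0.989 K.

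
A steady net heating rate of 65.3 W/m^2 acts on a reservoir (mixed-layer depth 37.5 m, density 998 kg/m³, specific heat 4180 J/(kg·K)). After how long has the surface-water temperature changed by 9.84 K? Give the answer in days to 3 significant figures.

Areal heat capacity C = ρ c_p D = 998 × 4180 × 37.5 = 1.56×10^8 J/(m^2 K).
Time required: Δt = C ΔT / F = 1.56×10^8 × 9.84 / 65.3 = 2.36×10^7 s.
In days: 2.36×10^7 s / (86400 s/day) = 273 days.

273 days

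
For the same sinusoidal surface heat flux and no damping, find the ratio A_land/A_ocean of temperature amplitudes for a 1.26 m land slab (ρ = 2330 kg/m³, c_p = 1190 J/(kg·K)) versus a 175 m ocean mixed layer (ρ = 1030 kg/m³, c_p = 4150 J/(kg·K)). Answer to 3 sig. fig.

C_ocean = 1030 × 4150 × 175 = 7.48×10^8 J/(m²·K).
C_land = 2330 × 1190 × 1.26 = 3.49×10^6 J/(m²·K).
Undamped amplitude ∝ 1/C, so A_land/A_ocean = C_ocean/C_land = 214.

214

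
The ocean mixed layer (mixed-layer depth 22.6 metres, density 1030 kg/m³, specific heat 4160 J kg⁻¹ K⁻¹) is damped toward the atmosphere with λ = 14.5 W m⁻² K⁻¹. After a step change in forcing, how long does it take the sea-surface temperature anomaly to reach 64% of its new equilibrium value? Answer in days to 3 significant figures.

Areal heat capacity C = ρ c_p D = 1030 × 4160 × 22.6 = 9.68×10^7 J m⁻² K⁻¹.
τ = C / λ = 9.68×10^7 / 14.5 = 6.68×10^6 s.
Fraction reached: 1 − e^(−t/τ) = 0.64 ⇒ t = −τ ln(1 − 0.64) = τ × 1.02.
t = 6.82×10^6 s = 79.0 days.

79.0 days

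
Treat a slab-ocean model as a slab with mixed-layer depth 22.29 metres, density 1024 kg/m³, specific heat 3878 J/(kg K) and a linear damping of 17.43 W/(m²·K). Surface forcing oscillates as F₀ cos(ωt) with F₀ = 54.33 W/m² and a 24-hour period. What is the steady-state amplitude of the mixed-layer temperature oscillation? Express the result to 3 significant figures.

Areal heat capacity C = ρ c_p D = 1024 × 3878 × 22.29 = 8.85×10^7 J/(m²·K).
Angular frequency ω = 2π / T = 2π / 86400 s = 7.27×10^-5 s⁻¹.
√((Cω)² + λ²) = √((6440)² + 17.43²) = 6440 W/(m²·K).
Amplitude A = F₀ / √((Cω)²+λ²) = 54.33 / 6440 = 0.00844 K.

0.00844 K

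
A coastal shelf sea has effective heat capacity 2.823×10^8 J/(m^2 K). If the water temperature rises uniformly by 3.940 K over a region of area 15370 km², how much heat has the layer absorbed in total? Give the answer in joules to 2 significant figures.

1.7×10^19 J

Areal heat capacity C = 2.823×10^8 J/(m^2 K) (given).
Heat per unit area: q = C ΔT = 2.82×10^8 × 3.940 = 1.11×10^9 J/m².
Total heat: Q = q × A = 1.11×10^9 × (15370 × 10⁶ m²) = 1.71×10^19 J.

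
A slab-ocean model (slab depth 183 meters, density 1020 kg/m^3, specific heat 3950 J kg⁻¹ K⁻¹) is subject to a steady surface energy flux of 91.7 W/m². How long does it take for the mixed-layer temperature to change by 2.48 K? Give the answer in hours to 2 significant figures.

Areal heat capacity C = ρ c_p D = 1020 × 3950 × 183 = 7.37×10^8 J m⁻² K⁻¹.
Time required: Δt = C ΔT / F = 7.37×10^8 × 2.48 / 91.7 = 1.99×10^7 s.
In hours: 1.99×10^7 s / (3600 s/hour) = 5540 hours.

5500 hours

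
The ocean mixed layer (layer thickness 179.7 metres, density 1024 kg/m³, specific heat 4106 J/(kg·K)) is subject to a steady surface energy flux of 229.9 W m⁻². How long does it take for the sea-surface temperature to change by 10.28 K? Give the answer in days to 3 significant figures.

Areal heat capacity C = ρ c_p D = 1024 × 4106 × 179.7 = 7.56×10^8 J/(m²·K).
Time required: Δt = C ΔT / F = 7.56×10^8 × 10.28 / 229.9 = 3.38×10^7 s.
In days: 3.38×10^7 s / (86400 s/day) = 391 days.

391 days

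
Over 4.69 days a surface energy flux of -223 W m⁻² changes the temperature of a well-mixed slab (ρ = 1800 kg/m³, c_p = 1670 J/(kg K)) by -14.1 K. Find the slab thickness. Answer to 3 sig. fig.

Heat input Q = F Δt = -223 × 4.05×10^5 s = -9.04×10^7 J/m².
Required areal heat capacity C = Q / ΔT = 6.41×10^6 J/(m²·K).
Depth D = C / (ρ c_p) = 6.41×10^6 / (1800 × 1670) = 2.13 m.

2.13 m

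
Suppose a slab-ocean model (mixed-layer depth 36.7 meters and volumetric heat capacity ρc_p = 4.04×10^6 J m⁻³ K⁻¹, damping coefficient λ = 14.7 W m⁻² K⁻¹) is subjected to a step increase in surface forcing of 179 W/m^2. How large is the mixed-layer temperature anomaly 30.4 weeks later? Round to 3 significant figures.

Areal heat capacity C = ρc_p × D = 4.04×10^6 × 36.7 = 1.48×10^8 J/(m²·K).
τ = C / λ = 1.48×10^8 / 14.7 = 1.01×10^7 s.
Equilibrium anomaly ΔT_eq = F / λ = 179 / 14.7 = 12.2 K.
t = 30.4 weeks = 1.84×10^7 s, so t/τ = 1.82.
ΔT(t) = ΔT_eq (1 − e^(−t/τ)) = 12.2 × (1 − e^−1.82) = 10.2 K.

10.2 K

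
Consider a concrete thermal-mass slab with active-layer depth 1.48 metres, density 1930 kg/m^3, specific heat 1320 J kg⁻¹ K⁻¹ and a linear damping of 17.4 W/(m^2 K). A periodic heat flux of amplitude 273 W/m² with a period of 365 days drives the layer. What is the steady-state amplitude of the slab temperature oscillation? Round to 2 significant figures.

16 K

Areal heat capacity C = ρ c_p D = 1930 × 1320 × 1.48 = 3.77×10^6 J m⁻² K⁻¹.
Angular frequency ω = 2π / T = 2π / 3.15×10^7 s = 1.99×10^-7 s⁻¹.
√((Cω)² + λ²) = √((0.751)² + 17.4²) = 17.4 W/(m²·K).
Amplitude A = F₀ / √((Cω)²+λ²) = 273 / 17.4 = 15.7 K.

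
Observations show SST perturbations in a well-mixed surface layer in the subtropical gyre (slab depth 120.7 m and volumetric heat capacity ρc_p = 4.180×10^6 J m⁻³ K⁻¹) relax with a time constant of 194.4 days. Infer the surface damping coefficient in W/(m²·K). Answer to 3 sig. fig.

30.0

Areal heat capacity C = ρc_p × D = 4.180×10^6 × 120.7 = 5.05×10^8 J m⁻² K⁻¹.
τ = 194.4 days = 1.68×10^7 s.
λ = C / τ = 5.05×10^8 / 1.68×10^7 = 30.0 W/(m²·K).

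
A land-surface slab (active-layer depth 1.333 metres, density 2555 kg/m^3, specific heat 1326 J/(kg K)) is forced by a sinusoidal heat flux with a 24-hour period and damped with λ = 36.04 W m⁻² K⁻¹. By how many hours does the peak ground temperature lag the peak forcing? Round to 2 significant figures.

5.6 hours

Areal heat capacity C = ρ c_p D = 2555 × 1326 × 1.333 = 4.52×10^6 J m⁻² K⁻¹.
ω = 2π / 86400 s = 7.27×10^-5 s⁻¹.
Phase lag φ = arctan(Cω/λ) = arctan(328/36.04) = 1.46 rad.
Time lag = φ / ω = 1.46 / 7.27×10^-5 = 20100 s = 5.58 hours.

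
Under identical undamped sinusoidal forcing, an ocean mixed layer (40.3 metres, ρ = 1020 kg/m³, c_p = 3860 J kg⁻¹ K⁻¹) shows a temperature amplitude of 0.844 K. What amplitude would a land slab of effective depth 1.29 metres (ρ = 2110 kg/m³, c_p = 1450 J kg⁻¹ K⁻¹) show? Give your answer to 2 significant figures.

34 K

C_ocean = 1.59×10^8 J/(m²·K); C_land = 3.95×10^6 J/(m²·K).
A ∝ 1/C ⇒ A_land = A_ocean × C_ocean/C_land = 0.844 × 40.2 = 33.9 K.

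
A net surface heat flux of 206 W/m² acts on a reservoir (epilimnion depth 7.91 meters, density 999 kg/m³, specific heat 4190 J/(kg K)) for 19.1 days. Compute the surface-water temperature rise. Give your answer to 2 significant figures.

10 K

Areal heat capacity C = ρ c_p D = 999 × 4190 × 7.91 = 3.31×10^7 J/(m²·K).
Net heat input Q = F Δt = 206 × (19.1 days × 86400 s/day) = 3.40×10^8 J/m².
ΔT = Q / C = 3.40×10^8 / 3.31×10^7 = 10.3 K.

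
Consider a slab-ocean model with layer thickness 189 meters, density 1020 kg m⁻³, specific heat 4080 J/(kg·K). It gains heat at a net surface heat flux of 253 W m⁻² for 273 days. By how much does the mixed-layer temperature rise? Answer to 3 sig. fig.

7.59 K

Areal heat capacity C = ρ c_p D = 1020 × 4080 × 189 = 7.87×10^8 J/(m^2 K).
Net heat input Q = F Δt = 253 × (273 days × 86400 s/day) = 5.97×10^9 J/m².
ΔT = Q / C = 5.97×10^9 / 7.87×10^8 = 7.59 K.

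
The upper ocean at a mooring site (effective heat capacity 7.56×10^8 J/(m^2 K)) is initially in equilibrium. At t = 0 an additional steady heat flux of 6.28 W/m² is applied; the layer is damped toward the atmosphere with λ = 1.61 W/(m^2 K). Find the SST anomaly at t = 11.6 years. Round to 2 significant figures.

Areal heat capacity C = 7.56×10^8 J/(m^2 K) (given).
τ = C / λ = 7.56×10^8 / 1.61 = 4.70×10^8 s.
Equilibrium anomaly ΔT_eq = F / λ = 6.28 / 1.61 = 3.90 K.
t = 11.6 years = 3.66×10^8 s, so t/τ = 0.780.
ΔT(t) = ΔT_eq (1 − e^(−t/τ)) = 3.90 × (1 − e^−0.780) = 2.11 K.

2.1 K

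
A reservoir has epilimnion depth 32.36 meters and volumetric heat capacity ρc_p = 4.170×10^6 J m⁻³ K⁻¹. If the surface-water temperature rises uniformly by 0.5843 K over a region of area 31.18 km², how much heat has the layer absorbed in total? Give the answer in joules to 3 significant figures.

Areal heat capacity C = ρc_p × D = 4.170×10^6 × 32.36 = 1.35×10^8 J m⁻² K⁻¹.
Heat per unit area: q = C ΔT = 1.35×10^8 × 0.5843 = 7.88×10^7 J/m².
Total heat: Q = q × A = 7.88×10^7 × (31.18 × 10⁶ m²) = 2.46×10^15 J.

2.46×10^15 J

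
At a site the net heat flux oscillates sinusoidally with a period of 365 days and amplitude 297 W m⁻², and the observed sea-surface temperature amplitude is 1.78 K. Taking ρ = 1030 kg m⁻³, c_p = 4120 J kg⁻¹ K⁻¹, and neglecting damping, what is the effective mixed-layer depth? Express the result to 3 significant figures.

ω = 2π / 3.15×10^7 s = 1.99×10^-7 s⁻¹.
Required C = F₀ / (A ω) = 297 / (1.78 × 1.99×10^-7) = 8.37×10^8 J/(m²·K).
D = C / (ρ c_p) = 8.37×10^8 / (1030 × 4120) = 197 m.

197 m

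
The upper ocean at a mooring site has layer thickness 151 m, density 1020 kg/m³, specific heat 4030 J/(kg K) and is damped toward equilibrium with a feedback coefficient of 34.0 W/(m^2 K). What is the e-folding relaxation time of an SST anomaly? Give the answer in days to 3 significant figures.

Areal heat capacity C = ρ c_p D = 1020 × 4030 × 151 = 6.21×10^8 J m⁻² K⁻¹.
Relaxation time τ = C / λ = 6.21×10^8 / 34.0 = 1.83×10^7 s.
In days: 1.83×10^7 s / (86400 s/day) = 211 days.

211 days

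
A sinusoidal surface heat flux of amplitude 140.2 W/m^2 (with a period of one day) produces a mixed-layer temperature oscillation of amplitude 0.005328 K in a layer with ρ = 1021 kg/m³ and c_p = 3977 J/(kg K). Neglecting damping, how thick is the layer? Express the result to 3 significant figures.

ω = 2π / 86400 s = 7.27×10^-5 s⁻¹.
Required C = F₀ / (A ω) = 140.2 / (0.005328 × 7.27×10^-5) = 3.62×10^8 J/(m²·K).
D = C / (ρ c_p) = 3.62×10^8 / (1021 × 3977) = 89.1 m.

89.1 m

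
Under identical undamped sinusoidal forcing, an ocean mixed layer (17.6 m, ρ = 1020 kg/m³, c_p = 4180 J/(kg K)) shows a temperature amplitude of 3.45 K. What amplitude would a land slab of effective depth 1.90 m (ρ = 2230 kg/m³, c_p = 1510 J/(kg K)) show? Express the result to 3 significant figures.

40.5 K

C_ocean = 7.50×10^7 J/(m²·K); C_land = 6.40×10^6 J/(m²·K).
A ∝ 1/C ⇒ A_land = A_ocean × C_ocean/C_land = 3.45 × 11.7 = 40.5 K.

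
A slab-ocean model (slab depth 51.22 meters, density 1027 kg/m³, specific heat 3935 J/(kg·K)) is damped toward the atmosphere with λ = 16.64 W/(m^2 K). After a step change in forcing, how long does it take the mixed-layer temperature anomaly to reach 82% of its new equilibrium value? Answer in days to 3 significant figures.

Areal heat capacity C = ρ c_p D = 1027 × 3935 × 51.22 = 2.07×10^8 J m⁻² K⁻¹.
τ = C / λ = 2.07×10^8 / 16.64 = 1.24×10^7 s.
Fraction reached: 1 − e^(−t/τ) = 0.82 ⇒ t = −τ ln(1 − 0.82) = τ × 1.71.
t = 2.13×10^7 s = 247 days.

247 days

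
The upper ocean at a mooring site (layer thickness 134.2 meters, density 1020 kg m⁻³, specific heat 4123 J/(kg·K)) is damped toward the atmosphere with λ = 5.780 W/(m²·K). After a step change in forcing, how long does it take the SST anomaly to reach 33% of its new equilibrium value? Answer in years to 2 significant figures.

1.2 years

Areal heat capacity C = ρ c_p D = 1020 × 4123 × 134.2 = 5.64×10^8 J/(m²·K).
τ = C / λ = 5.64×10^8 / 5.780 = 9.76×10^7 s.
Fraction reached: 1 − e^(−t/τ) = 0.33 ⇒ t = −τ ln(1 − 0.33) = τ × 0.400.
t = 3.91×10^7 s = 1.24 years.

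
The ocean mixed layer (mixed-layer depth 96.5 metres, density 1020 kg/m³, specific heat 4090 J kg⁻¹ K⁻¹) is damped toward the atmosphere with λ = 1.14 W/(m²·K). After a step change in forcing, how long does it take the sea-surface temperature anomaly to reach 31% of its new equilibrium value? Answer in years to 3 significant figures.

Areal heat capacity C = ρ c_p D = 1020 × 4090 × 96.5 = 4.03×10^8 J m⁻² K⁻¹.
τ = C / λ = 4.03×10^8 / 1.14 = 3.53×10^8 s.
Fraction reached: 1 − e^(−t/τ) = 0.31 ⇒ t = −τ ln(1 − 0.31) = τ × 0.371.
t = 1.31×10^8 s = 4.15 years.

4.15 years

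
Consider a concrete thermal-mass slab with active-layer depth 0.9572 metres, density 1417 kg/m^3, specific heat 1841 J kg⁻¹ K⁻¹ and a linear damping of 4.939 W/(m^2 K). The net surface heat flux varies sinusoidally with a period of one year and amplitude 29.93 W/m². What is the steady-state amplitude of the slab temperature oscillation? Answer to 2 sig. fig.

Areal heat capacity C = ρ c_p D = 1417 × 1841 × 0.9572 = 2.50×10^6 J/(m^2 K).
Angular frequency ω = 2π / T = 2π / 3.15×10^7 s = 1.99×10^-7 s⁻¹.
√((Cω)² + λ²) = √((0.498)² + 4.939²) = 4.96 W/(m²·K).
Amplitude A = F₀ / √((Cω)²+λ²) = 29.93 / 4.96 = 6.03 K.

6.0 K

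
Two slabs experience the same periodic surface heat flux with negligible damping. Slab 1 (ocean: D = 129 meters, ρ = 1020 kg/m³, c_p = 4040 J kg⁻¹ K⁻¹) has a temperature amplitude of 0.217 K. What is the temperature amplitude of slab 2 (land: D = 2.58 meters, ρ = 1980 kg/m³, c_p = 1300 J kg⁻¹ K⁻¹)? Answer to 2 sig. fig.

17 K

C_ocean = 5.32×10^8 J/(m²·K); C_land = 6.64×10^6 J/(m²·K).
A ∝ 1/C ⇒ A_land = A_ocean × C_ocean/C_land = 0.217 × 80.0 = 17.4 K.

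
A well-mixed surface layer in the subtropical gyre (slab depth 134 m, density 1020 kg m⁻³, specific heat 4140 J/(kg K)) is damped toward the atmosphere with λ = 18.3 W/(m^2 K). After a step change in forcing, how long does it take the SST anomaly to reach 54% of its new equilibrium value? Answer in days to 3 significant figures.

278 days

Areal heat capacity C = ρ c_p D = 1020 × 4140 × 134 = 5.66×10^8 J m⁻² K⁻¹.
τ = C / λ = 5.66×10^8 / 18.3 = 3.09×10^7 s.
Fraction reached: 1 − e^(−t/τ) = 0.54 ⇒ t = −τ ln(1 − 0.54) = τ × 0.777.
t = 2.40×10^7 s = 278 days.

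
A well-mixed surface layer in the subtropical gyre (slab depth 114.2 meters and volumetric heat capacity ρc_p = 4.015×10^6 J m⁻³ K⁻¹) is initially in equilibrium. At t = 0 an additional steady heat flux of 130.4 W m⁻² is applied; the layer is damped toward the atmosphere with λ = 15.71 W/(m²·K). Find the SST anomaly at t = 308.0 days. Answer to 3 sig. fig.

Areal heat capacity C = ρc_p × D = 4.015×10^6 × 114.2 = 4.59×10^8 J m⁻² K⁻¹.
τ = C / λ = 4.59×10^8 / 15.71 = 2.92×10^7 s.
Equilibrium anomaly ΔT_eq = F / λ = 130.4 / 15.71 = 8.30 K.
t = 308.0 days = 2.66×10^7 s, so t/τ = 0.912.
ΔT(t) = ΔT_eq (1 − e^(−t/τ)) = 8.30 × (1 − e^−0.912) = 4.97 K.

4.97 K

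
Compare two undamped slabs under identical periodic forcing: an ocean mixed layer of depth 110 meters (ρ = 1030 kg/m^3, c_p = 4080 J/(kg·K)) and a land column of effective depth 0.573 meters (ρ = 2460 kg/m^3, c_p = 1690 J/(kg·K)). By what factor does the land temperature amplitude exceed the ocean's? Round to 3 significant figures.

194

C_ocean = 1030 × 4080 × 110 = 4.62×10^8 J/(m²·K).
C_land = 2460 × 1690 × 0.573 = 2.38×10^6 J/(m²·K).
Undamped amplitude ∝ 1/C, so A_land/A_ocean = C_ocean/C_land = 194.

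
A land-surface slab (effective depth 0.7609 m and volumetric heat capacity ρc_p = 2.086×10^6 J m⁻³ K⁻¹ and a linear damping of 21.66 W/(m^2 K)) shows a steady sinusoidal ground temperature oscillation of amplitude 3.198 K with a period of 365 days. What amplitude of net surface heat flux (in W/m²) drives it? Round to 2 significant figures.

Areal heat capacity C = ρc_p × D = 2.086×10^6 × 0.7609 = 1.59×10^6 J/(m²·K).
ω = 2π / 3.15×10^7 s = 1.99×10^-7 s⁻¹.
√((Cω)² + λ²) = √((0.316)² + 21.66²) = 21.7 W/(m²·K).
F₀ = A × √((Cω)²+λ²) = 3.198 × 21.7 = 69.3 W/m².

69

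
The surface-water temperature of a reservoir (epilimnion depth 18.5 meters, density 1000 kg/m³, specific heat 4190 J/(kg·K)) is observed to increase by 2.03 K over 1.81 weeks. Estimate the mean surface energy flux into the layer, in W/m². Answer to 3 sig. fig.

Areal heat capacity C = ρ c_p D = 1000 × 4190 × 18.5 = 7.75×10^7 J/(m^2 K).
Required heat per unit area: Q = C ΔT = 7.75×10^7 × 2.03 = 1.57×10^8 J/m².
Flux F = Q / Δt = 1.57×10^8 / 1.09×10^6 s = 144 W/m².

144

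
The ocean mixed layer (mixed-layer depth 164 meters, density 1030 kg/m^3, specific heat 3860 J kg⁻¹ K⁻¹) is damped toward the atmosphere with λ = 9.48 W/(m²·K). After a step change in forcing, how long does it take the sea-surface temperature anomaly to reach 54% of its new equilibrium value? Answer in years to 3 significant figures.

1.69 years

Areal heat capacity C = ρ c_p D = 1030 × 3860 × 164 = 6.52×10^8 J/(m²·K).
τ = C / λ = 6.52×10^8 / 9.48 = 6.88×10^7 s.
Fraction reached: 1 − e^(−t/τ) = 0.54 ⇒ t = −τ ln(1 − 0.54) = τ × 0.777.
t = 5.34×10^7 s = 1.69 years.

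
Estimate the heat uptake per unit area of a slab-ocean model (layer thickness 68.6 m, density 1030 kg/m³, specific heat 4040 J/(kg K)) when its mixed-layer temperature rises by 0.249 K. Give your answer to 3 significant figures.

7.11×10^7

Areal heat capacity C = ρ c_p D = 1030 × 4040 × 68.6 = 2.85×10^8 J/(m^2 K).
ΔQ = C ΔT = 2.85×10^8 × 0.249 = 7.11×10^7 J/m².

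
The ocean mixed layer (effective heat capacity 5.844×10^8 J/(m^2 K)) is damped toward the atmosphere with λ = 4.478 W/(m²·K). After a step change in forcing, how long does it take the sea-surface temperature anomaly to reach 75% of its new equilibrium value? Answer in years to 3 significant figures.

5.73 years

Areal heat capacity C = 5.844×10^8 J/(m^2 K) (given).
τ = C / λ = 5.84×10^8 / 4.478 = 1.31×10^8 s.
Fraction reached: 1 − e^(−t/τ) = 0.75 ⇒ t = −τ ln(1 − 0.75) = τ × 1.39.
t = 1.81×10^8 s = 5.73 years.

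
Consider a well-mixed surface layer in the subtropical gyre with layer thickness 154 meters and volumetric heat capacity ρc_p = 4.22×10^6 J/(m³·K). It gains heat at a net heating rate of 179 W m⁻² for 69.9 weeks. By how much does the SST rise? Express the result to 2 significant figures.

Areal heat capacity C = ρc_p × D = 4.22×10^6 × 154 = 6.50×10^8 J m⁻² K⁻¹.
Net heat input Q = F Δt = 179 × (69.9 weeks × 6.048×10^5 s/week) = 7.57×10^9 J/m².
ΔT = Q / C = 7.57×10^9 / 6.50×10^8 = 11.6 K.

12 K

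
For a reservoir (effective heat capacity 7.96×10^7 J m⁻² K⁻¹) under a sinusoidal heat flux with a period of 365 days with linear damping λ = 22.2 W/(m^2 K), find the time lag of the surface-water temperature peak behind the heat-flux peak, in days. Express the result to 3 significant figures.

Areal heat capacity C = 7.96×10^7 J m⁻² K⁻¹ (given).
ω = 2π / 3.15×10^7 s = 1.99×10^-7 s⁻¹.
Phase lag φ = arctan(Cω/λ) = arctan(15.9/22.2) = 0.620 rad.
Time lag = φ / ω = 0.620 / 1.99×10^-7 = 3.11×10^6 s = 36.0 days.

36.0 days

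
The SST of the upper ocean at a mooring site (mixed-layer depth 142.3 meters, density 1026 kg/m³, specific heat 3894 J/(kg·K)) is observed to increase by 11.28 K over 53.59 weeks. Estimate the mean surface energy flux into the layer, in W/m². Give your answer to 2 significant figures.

200

Areal heat capacity C = ρ c_p D = 1026 × 3894 × 142.3 = 5.69×10^8 J m⁻² K⁻¹.
Required heat per unit area: Q = C ΔT = 5.69×10^8 × 11.28 = 6.41×10^9 J/m².
Flux F = Q / Δt = 6.41×10^9 / 3.24×10^7 s = 198 W/m².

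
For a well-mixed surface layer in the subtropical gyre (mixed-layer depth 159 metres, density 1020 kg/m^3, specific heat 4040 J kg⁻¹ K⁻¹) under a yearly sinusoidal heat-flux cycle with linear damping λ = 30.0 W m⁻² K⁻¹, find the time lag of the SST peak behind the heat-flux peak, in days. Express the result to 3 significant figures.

78.1 days

Areal heat capacity C = ρ c_p D = 1020 × 4040 × 159 = 6.55×10^8 J m⁻² K⁻¹.
ω = 2π / 3.15×10^7 s = 1.99×10^-7 s⁻¹.
Phase lag φ = arctan(Cω/λ) = arctan(131/30.0) = 1.34 rad.
Time lag = φ / ω = 1.34 / 1.99×10^-7 = 6.75×10^6 s = 78.1 days.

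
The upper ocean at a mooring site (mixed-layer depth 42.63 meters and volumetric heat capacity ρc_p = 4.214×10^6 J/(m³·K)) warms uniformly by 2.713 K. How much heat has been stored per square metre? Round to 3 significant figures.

Areal heat capacity C = ρc_p × D = 4.214×10^6 × 42.63 = 1.80×10^8 J m⁻² K⁻¹.
ΔQ = C ΔT = 1.80×10^8 × 2.713 = 4.87×10^8 J/m².

4.87×10^8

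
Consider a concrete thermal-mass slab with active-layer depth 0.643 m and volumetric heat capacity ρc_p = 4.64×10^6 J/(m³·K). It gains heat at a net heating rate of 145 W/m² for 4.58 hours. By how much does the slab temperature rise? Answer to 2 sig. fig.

Areal heat capacity C = ρc_p × D = 4.64×10^6 × 0.643 = 2.98×10^6 J m⁻² K⁻¹.
Net heat input Q = F Δt = 145 × (4.58 hours × 3600 s/hour) = 2.39×10^6 J/m².
ΔT = Q / C = 2.39×10^6 / 2.98×10^6 = 0.801 K.

0.80 K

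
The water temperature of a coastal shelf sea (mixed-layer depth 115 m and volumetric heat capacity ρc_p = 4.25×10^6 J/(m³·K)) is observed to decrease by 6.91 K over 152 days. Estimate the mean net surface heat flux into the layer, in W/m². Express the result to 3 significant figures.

Areal heat capacity C = ρc_p × D = 4.25×10^6 × 115 = 4.89×10^8 J/(m^2 K).
Required heat per unit area: Q = C ΔT = 4.89×10^8 × -6.91 = -3.38×10^9 J/m².
Flux F = Q / Δt = -3.38×10^9 / 1.31×10^7 s = -257 W/m².

-257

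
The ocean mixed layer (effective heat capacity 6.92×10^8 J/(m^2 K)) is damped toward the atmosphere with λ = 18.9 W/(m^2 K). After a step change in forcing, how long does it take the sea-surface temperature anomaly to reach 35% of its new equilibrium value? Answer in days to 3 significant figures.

Areal heat capacity C = 6.92×10^8 J/(m^2 K) (given).
τ = C / λ = 6.92×10^8 / 18.9 = 3.66×10^7 s.
Fraction reached: 1 − e^(−t/τ) = 0.35 ⇒ t = −τ ln(1 − 0.35) = τ × 0.431.
t = 1.58×10^7 s = 183 days.

183 days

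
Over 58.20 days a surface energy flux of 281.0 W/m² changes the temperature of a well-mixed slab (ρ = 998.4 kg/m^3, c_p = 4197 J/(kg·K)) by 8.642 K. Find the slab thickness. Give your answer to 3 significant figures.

Heat input Q = F Δt = 281.0 × 5.03×10^6 s = 1.41×10^9 J/m².
Required areal heat capacity C = Q / ΔT = 1.64×10^8 J/(m²·K).
Depth D = C / (ρ c_p) = 1.64×10^8 / (998.4 × 4197) = 39.0 m.

39.0 m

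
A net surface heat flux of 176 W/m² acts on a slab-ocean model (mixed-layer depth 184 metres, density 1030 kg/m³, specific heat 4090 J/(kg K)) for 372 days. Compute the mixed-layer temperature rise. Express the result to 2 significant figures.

7.3 K

Areal heat capacity C = ρ c_p D = 1030 × 4090 × 184 = 7.75×10^8 J m⁻² K⁻¹.
Net heat input Q = F Δt = 176 × (372 days × 86400 s/day) = 5.66×10^9 J/m².
ΔT = Q / C = 5.66×10^9 / 7.75×10^8 = 7.30 K.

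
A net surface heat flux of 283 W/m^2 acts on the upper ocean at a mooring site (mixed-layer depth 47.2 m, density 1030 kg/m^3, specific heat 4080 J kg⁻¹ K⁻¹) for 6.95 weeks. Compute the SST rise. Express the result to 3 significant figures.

6.00 K

Areal heat capacity C = ρ c_p D = 1030 × 4080 × 47.2 = 1.98×10^8 J/(m^2 K).
Net heat input Q = F Δt = 283 × (6.95 weeks × 6.048×10^5 s/week) = 1.19×10^9 J/m².
ΔT = Q / C = 1.19×10^9 / 1.98×10^8 = 6.00 K.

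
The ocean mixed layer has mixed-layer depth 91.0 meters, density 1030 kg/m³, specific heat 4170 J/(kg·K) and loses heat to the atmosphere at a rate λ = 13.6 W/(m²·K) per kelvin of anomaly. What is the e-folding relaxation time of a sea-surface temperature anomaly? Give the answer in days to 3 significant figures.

333 days

Areal heat capacity C = ρ c_p D = 1030 × 4170 × 91.0 = 3.91×10^8 J/(m²·K).
Relaxation time τ = C / λ = 3.91×10^8 / 13.6 = 2.87×10^7 s.
In days: 2.87×10^7 s / (86400 s/day) = 333 days.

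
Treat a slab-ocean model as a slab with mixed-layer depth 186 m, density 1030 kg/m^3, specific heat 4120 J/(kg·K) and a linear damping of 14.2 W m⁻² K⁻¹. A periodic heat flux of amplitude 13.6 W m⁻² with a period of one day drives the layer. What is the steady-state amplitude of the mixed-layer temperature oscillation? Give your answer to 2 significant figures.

Areal heat capacity C = ρ c_p D = 1030 × 4120 × 186 = 7.89×10^8 J m⁻² K⁻¹.
Angular frequency ω = 2π / T = 2π / 86400 s = 7.27×10^-5 s⁻¹.
√((Cω)² + λ²) = √((57400)² + 14.2²) = 57400 W/(m²·K).
Amplitude A = F₀ / √((Cω)²+λ²) = 13.6 / 57400 = 2.37×10^-4 K.

2.4×10^-4 K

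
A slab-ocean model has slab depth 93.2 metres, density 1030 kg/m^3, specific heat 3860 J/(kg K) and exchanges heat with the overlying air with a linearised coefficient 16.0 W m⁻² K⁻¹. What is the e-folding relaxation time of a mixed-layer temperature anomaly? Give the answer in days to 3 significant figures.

Areal heat capacity C = ρ c_p D = 1030 × 3860 × 93.2 = 3.71×10^8 J/(m^2 K).
Relaxation time τ = C / λ = 3.71×10^8 / 16.0 = 2.32×10^7 s.
In days: 2.32×10^7 s / (86400 s/day) = 268 days.

268 days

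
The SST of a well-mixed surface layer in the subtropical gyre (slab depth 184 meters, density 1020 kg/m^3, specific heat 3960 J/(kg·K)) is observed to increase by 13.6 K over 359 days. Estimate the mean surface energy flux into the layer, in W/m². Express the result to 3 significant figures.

326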